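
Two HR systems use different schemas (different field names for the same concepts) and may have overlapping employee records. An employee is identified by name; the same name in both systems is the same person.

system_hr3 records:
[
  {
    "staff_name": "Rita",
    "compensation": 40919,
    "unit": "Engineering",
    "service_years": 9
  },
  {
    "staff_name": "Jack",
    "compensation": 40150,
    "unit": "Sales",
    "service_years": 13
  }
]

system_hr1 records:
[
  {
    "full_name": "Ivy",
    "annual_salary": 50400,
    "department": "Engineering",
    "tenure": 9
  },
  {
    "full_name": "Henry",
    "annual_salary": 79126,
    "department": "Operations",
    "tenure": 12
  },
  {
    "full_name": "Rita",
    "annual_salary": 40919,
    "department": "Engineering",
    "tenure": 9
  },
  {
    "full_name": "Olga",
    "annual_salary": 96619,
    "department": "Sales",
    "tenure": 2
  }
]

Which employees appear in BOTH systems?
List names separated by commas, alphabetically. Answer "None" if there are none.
Rita

Schema mapping: "staff_name" (system_hr3) = "full_name" (system_hr1) = employee name

Names in system_hr3: ['Jack', 'Rita']
Names in system_hr1: ['Henry', 'Ivy', 'Olga', 'Rita']

Intersection: ['Rita']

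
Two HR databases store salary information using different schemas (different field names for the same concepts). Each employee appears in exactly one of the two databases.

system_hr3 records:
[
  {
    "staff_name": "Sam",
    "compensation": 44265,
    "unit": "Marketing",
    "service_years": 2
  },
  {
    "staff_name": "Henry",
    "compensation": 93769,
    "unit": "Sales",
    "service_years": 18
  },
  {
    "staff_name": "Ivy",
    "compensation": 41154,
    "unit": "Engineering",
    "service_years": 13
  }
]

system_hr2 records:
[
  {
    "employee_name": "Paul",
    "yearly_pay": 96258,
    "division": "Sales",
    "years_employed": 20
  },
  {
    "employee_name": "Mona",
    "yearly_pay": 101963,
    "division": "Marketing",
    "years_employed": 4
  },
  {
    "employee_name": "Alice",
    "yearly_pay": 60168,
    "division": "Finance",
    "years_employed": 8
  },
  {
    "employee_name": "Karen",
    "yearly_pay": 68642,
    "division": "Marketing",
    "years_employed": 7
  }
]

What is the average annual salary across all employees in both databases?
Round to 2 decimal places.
72317.00

Schema mapping: "compensation" (system_hr3) = "yearly_pay" (system_hr2) = annual salary

All salaries: [44265, 93769, 41154, 96258, 101963, 60168, 68642]
Sum: 506219
Count: 7
Average: 506219 / 7 = 72317.00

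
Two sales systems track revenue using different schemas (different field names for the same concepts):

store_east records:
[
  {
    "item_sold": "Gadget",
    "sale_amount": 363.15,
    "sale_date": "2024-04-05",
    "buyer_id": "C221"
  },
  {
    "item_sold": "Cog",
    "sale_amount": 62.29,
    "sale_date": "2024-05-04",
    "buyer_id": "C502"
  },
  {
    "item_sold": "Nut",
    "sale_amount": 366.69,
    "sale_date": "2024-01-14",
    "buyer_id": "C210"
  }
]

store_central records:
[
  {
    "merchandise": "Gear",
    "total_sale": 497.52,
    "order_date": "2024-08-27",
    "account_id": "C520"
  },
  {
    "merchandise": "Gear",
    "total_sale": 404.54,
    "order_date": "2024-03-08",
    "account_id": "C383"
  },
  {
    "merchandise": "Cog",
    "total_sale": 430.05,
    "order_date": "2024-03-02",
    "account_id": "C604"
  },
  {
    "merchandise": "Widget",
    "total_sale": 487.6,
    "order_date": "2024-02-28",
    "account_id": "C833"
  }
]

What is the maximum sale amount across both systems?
497.52

Reconcile: "sale_amount" (store_east) = "total_sale" (store_central) = sale amount

Maximum in store_east: 366.69
Maximum in store_central: 497.52

Overall maximum: max(366.69, 497.52) = 497.52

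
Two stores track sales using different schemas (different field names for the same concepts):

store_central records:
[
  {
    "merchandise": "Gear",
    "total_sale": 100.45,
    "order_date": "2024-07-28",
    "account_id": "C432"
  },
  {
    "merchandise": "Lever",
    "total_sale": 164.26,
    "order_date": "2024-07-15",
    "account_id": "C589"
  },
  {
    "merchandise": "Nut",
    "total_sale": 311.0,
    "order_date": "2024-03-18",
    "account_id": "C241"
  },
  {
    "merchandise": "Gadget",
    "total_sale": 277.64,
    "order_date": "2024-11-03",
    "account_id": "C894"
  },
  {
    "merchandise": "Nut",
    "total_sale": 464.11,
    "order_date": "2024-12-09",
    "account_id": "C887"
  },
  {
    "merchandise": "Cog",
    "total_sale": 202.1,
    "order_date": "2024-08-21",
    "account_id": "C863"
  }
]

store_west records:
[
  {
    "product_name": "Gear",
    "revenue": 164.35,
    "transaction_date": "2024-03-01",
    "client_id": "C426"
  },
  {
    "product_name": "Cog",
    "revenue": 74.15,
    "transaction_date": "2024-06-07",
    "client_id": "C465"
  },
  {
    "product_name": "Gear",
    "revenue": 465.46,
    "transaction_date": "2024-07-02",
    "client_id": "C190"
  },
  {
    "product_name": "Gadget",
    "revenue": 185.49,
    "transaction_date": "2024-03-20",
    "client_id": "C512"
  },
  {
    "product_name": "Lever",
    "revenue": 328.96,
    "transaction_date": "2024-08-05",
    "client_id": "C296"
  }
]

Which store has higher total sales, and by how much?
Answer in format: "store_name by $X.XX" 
store_central by $301.15

Schema mapping: "total_sale" (store_central) = "revenue" (store_west) = sale amount

Total for store_central: 1519.56
Total for store_west: 1218.41

Difference: |1519.56 - 1218.41| = 301.15
store_central has higher sales by $301.15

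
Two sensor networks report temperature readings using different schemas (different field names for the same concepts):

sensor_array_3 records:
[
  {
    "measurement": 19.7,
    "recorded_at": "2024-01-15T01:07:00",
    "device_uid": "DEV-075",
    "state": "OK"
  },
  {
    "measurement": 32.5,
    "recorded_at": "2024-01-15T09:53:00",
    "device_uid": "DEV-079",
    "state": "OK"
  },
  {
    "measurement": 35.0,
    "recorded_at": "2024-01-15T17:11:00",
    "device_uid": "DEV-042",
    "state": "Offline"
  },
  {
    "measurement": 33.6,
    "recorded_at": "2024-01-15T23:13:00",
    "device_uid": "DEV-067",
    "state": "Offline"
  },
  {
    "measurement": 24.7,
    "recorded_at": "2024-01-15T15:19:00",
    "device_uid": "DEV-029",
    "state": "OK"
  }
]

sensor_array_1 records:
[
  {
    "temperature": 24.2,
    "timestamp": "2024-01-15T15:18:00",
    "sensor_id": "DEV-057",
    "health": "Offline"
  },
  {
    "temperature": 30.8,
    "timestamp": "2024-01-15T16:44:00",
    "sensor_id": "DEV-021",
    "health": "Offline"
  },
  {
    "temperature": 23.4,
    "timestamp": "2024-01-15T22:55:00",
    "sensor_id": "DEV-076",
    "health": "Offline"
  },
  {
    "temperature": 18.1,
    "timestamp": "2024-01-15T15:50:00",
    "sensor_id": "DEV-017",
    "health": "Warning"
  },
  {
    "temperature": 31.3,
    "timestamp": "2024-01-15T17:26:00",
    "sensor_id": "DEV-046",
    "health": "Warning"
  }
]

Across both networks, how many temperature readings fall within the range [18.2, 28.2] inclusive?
4

Schema mapping: "measurement" (sensor_array_3) = "temperature" (sensor_array_1) = temperature

Readings in [18.2, 28.2] from sensor_array_3: 2
Readings in [18.2, 28.2] from sensor_array_1: 2

Total count: 2 + 2 = 4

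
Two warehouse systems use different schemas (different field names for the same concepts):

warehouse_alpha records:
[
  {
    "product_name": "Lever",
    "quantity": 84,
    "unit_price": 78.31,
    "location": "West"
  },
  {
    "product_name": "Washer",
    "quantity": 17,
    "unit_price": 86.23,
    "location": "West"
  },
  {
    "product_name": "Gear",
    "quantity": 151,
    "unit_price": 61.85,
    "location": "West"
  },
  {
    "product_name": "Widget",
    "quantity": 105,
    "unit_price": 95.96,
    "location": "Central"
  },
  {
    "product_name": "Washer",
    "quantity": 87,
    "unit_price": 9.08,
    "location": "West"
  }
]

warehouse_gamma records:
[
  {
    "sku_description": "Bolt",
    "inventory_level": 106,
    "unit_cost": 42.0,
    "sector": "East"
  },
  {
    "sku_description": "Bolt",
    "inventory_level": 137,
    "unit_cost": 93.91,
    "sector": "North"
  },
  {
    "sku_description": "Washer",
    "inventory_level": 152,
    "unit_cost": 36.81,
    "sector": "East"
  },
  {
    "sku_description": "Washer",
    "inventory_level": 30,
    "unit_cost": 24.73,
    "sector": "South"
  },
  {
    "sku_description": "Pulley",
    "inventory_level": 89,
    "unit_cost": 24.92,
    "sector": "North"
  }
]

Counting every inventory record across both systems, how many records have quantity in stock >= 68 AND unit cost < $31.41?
2

Schema mappings:
- "quantity" (warehouse_alpha) = "inventory_level" (warehouse_gamma) = quantity
- "unit_price" (warehouse_alpha) = "unit_cost" (warehouse_gamma) = unit cost

Records meeting both conditions in warehouse_alpha: 1
Records meeting both conditions in warehouse_gamma: 1

Total: 1 + 1 = 2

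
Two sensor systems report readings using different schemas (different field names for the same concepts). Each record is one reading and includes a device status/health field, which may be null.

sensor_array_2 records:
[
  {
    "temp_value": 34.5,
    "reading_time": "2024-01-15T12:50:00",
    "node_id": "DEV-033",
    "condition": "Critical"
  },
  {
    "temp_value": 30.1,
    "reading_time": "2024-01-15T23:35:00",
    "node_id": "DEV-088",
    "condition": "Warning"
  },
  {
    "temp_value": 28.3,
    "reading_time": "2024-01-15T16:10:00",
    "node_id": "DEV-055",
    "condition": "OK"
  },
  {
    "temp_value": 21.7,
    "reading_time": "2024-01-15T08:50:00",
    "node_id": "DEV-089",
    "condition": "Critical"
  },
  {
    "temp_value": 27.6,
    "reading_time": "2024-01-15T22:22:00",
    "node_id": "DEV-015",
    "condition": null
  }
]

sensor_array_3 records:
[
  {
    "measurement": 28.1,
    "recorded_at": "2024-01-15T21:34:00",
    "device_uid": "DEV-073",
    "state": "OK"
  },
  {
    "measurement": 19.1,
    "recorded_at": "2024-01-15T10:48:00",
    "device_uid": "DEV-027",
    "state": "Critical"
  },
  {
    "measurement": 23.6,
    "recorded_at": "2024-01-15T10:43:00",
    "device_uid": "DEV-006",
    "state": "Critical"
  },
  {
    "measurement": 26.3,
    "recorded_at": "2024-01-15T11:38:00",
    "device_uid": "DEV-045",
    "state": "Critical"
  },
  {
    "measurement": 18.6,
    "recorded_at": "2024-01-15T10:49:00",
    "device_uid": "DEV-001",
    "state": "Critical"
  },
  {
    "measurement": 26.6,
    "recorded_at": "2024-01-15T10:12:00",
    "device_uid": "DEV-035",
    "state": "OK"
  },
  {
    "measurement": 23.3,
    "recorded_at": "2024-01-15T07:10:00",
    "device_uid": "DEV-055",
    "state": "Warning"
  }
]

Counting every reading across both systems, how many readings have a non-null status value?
11

Schema mapping: "condition" (sensor_array_2) = "state" (sensor_array_3) = status

Non-null in sensor_array_2: 4
Non-null in sensor_array_3: 7

Total non-null: 4 + 7 = 11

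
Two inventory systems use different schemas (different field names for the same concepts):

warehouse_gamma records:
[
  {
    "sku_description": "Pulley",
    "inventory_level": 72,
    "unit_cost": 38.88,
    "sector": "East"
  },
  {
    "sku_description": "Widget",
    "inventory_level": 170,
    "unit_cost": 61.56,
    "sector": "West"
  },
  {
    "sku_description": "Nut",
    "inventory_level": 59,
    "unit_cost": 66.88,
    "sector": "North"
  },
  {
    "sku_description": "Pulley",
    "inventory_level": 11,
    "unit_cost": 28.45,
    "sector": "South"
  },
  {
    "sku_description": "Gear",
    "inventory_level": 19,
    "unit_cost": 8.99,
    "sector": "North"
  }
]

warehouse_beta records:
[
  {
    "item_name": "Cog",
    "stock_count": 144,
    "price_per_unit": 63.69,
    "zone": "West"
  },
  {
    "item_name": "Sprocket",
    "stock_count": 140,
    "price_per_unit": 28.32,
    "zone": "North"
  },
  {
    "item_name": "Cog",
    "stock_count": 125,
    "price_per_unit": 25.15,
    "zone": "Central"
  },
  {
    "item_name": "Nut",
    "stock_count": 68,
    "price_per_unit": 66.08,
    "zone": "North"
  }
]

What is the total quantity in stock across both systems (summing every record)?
808

To reconcile these schemas, identify the field holding the quantity in stock in each system:
1. In warehouse_gamma it is "inventory_level"
2. In warehouse_beta it is "stock_count"

From warehouse_gamma: 72 + 170 + 59 + 11 + 19 = 331
From warehouse_beta: 144 + 140 + 125 + 68 = 477

Total: 331 + 477 = 808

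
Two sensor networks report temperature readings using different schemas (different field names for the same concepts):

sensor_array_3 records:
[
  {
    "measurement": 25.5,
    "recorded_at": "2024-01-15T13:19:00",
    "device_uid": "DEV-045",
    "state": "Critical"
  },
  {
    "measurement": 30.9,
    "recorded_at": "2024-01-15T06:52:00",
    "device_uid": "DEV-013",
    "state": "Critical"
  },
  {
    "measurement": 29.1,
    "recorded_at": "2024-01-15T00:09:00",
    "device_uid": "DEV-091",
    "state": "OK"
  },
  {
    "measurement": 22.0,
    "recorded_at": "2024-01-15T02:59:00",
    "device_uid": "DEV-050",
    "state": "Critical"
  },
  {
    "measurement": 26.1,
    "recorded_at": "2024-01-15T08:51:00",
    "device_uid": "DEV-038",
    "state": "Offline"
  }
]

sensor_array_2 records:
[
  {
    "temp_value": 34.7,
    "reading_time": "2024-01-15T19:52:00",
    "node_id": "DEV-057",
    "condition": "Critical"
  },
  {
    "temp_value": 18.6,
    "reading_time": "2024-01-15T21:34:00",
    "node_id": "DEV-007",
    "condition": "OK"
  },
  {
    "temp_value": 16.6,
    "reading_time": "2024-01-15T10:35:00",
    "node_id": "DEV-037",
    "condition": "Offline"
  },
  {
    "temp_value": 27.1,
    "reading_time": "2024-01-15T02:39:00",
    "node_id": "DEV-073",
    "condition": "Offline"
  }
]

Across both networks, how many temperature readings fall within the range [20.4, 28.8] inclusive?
4

Schema mapping: "measurement" (sensor_array_3) = "temp_value" (sensor_array_2) = temperature

Readings in [20.4, 28.8] from sensor_array_3: 3
Readings in [20.4, 28.8] from sensor_array_2: 1

Total count: 3 + 1 = 4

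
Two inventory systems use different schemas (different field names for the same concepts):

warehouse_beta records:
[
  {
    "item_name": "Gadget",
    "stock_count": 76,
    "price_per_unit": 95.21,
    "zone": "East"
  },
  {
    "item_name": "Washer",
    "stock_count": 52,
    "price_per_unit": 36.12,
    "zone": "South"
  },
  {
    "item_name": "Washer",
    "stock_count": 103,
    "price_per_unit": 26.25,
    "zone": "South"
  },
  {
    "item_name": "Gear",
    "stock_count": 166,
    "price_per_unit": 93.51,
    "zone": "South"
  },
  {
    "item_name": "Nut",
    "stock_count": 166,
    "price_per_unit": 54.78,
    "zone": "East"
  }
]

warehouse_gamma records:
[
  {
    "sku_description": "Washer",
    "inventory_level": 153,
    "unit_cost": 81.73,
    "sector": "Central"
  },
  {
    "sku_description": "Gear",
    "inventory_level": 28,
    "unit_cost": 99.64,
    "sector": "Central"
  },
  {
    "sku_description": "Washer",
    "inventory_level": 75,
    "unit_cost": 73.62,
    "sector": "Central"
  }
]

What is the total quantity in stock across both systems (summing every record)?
819

To reconcile these schemas, identify the field holding the quantity in stock in each system:
1. In warehouse_beta it is "stock_count"
2. In warehouse_gamma it is "inventory_level"

From warehouse_beta: 76 + 52 + 103 + 166 + 166 = 563
From warehouse_gamma: 153 + 28 + 75 = 256

Total: 563 + 256 = 819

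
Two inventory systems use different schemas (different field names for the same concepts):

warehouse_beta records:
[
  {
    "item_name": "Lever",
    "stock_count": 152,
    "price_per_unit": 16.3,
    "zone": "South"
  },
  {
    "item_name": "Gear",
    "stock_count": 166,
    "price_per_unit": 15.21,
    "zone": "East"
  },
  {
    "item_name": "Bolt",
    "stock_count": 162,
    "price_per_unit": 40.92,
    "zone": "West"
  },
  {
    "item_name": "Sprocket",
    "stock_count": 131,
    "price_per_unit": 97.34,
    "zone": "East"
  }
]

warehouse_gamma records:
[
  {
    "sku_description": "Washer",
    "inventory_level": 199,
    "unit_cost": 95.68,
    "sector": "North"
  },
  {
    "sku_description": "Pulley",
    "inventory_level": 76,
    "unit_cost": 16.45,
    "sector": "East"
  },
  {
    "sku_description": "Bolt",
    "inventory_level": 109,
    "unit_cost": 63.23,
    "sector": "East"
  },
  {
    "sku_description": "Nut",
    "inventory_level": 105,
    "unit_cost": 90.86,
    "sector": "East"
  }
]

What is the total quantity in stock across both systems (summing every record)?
1100

To reconcile these schemas, identify the field holding the quantity in stock in each system:
1. In warehouse_beta it is "stock_count"
2. In warehouse_gamma it is "inventory_level"

From warehouse_beta: 152 + 166 + 162 + 131 = 611
From warehouse_gamma: 199 + 76 + 109 + 105 = 489

Total: 611 + 489 = 1100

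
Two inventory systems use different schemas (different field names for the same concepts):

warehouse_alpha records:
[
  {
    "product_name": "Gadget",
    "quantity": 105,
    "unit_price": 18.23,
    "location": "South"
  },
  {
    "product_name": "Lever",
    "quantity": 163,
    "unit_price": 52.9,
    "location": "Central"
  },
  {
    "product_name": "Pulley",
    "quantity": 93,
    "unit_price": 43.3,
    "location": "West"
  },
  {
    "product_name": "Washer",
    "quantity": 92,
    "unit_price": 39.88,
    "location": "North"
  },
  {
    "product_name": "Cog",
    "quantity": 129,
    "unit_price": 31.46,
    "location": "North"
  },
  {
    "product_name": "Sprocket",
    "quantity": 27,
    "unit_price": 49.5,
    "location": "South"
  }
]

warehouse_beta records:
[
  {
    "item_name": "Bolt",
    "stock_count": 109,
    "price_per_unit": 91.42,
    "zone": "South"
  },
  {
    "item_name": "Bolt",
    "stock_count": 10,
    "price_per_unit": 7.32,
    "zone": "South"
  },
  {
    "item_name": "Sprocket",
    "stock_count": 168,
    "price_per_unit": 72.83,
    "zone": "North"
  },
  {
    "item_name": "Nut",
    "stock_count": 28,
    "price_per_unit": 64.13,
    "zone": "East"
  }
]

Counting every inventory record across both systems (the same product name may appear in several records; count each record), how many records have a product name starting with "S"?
2

Schema mapping: "product_name" (warehouse_alpha) = "item_name" (warehouse_beta) = product name

Records with product name starting with "S" in warehouse_alpha: 1
Records with product name starting with "S" in warehouse_beta: 1

Total: 1 + 1 = 2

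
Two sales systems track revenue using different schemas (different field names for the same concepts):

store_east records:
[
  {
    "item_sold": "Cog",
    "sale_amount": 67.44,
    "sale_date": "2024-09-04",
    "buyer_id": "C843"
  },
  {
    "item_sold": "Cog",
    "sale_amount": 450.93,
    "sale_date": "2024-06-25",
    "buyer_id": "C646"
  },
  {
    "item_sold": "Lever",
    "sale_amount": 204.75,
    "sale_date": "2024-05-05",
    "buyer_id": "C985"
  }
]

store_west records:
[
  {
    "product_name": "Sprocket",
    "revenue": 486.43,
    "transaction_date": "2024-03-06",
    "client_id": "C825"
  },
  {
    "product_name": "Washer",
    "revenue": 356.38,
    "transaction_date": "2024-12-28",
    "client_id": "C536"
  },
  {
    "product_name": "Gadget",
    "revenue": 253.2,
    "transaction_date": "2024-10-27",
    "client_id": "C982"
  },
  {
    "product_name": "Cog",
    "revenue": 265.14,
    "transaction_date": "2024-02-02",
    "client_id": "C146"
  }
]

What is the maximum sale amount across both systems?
486.43

Reconcile: "sale_amount" (store_east) = "revenue" (store_west) = sale amount

Maximum in store_east: 450.93
Maximum in store_west: 486.43

Overall maximum: max(450.93, 486.43) = 486.43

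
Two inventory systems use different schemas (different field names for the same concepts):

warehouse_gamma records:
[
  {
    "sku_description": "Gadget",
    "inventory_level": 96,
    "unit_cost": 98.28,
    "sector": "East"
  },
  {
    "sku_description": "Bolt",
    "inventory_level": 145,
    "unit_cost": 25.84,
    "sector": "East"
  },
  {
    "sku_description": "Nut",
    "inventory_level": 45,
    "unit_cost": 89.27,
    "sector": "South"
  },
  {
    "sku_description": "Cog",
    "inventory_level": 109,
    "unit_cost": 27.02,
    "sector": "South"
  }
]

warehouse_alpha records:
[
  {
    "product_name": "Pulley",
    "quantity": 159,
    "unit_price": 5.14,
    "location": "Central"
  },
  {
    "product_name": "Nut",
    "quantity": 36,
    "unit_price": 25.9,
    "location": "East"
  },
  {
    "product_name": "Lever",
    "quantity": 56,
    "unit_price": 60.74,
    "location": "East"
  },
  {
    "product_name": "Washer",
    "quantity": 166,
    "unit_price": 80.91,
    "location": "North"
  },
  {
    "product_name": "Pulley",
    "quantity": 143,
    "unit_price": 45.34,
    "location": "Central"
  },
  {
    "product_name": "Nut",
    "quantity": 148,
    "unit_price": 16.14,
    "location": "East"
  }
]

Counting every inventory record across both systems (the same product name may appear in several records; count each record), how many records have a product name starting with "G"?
1

Schema mapping: "sku_description" (warehouse_gamma) = "product_name" (warehouse_alpha) = product name

Records with product name starting with "G" in warehouse_gamma: 1
Records with product name starting with "G" in warehouse_alpha: 0

Total: 1 + 0 = 1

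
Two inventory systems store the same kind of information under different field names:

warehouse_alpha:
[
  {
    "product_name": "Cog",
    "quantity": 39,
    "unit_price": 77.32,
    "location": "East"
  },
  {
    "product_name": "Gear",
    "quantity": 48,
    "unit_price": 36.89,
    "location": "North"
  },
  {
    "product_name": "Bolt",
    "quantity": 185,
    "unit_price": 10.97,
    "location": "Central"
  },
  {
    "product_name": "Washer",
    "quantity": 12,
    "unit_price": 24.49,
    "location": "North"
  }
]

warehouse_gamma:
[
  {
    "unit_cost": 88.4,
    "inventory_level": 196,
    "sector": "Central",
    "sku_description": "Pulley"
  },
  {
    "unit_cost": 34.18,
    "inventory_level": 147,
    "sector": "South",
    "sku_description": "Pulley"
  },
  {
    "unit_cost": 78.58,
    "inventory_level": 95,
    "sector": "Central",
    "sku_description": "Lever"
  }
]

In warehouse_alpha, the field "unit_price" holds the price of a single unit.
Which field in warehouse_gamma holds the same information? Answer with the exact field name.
unit_cost

In warehouse_alpha, "unit_price" holds the price of a single unit.
The fields in warehouse_gamma are: "unit_cost", "inventory_level", "sector", "sku_description".
"unit_cost" is the match: the name refers to the same concept and its values are decimal currency amounts (e.g. 88.4, 34.18).
The other fields ("inventory_level", "sector", "sku_description") hold different kinds of data.

So "unit_price" in warehouse_alpha corresponds to "unit_cost" in warehouse_gamma.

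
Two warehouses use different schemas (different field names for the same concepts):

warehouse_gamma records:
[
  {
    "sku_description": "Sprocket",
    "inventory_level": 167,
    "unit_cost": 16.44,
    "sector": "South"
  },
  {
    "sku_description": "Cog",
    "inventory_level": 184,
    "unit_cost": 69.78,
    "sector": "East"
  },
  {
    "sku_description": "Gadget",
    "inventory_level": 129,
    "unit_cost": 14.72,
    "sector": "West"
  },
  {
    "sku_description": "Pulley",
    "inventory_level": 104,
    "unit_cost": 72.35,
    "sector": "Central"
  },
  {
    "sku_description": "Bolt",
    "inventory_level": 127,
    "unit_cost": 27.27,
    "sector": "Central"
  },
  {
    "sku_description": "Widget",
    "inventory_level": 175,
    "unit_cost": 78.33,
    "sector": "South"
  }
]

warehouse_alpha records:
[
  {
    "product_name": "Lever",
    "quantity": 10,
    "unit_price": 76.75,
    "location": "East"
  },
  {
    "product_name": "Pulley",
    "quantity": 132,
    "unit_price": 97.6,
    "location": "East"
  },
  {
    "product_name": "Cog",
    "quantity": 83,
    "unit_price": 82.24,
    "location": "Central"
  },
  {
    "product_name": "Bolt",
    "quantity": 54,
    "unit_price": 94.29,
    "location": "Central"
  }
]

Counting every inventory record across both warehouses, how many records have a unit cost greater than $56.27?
7

Schema mapping: "unit_cost" (warehouse_gamma) = "unit_price" (warehouse_alpha) = unit cost

Records > $56.27 in warehouse_gamma: 3
Records > $56.27 in warehouse_alpha: 4

Total count: 3 + 4 = 7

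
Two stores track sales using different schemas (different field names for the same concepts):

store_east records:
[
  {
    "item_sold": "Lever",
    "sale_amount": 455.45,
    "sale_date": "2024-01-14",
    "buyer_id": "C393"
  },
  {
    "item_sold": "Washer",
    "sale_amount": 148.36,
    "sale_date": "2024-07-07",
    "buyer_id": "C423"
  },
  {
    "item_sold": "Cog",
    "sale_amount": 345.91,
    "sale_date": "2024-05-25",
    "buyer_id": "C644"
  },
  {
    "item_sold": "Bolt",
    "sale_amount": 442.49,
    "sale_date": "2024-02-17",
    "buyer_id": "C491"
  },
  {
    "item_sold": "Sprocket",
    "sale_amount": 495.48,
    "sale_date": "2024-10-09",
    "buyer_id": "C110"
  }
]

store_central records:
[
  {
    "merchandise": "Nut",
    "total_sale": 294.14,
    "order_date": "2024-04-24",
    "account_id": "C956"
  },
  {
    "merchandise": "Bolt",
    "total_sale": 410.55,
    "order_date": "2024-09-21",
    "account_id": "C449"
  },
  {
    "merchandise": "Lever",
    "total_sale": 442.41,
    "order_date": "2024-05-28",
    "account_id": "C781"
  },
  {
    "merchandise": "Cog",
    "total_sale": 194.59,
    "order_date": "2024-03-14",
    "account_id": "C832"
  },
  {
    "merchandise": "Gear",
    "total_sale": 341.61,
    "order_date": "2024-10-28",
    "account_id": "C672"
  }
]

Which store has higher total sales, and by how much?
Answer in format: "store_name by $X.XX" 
store_east by $204.39

Schema mapping: "sale_amount" (store_east) = "total_sale" (store_central) = sale amount

Total for store_east: 1887.69
Total for store_central: 1683.30

Difference: |1887.69 - 1683.30| = 204.39
store_east has higher sales by $204.39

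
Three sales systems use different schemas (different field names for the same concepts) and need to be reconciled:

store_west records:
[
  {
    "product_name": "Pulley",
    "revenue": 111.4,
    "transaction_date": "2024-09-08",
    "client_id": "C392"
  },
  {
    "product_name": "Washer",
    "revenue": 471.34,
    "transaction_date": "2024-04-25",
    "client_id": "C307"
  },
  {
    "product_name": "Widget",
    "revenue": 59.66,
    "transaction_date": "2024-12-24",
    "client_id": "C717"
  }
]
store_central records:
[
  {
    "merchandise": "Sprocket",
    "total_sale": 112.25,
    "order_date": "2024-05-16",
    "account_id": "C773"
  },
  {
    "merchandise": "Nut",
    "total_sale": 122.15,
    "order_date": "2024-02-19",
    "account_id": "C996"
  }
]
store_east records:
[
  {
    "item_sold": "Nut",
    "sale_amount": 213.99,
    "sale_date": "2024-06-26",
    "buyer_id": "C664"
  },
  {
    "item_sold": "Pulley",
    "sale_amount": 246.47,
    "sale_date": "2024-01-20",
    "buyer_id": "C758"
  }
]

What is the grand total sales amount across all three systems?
1337.26

Schema reconciliation - all amount fields map to sale amount:

store_west (revenue): 642.4
store_central (total_sale): 234.4
store_east (sale_amount): 460.46

Grand total: 1337.26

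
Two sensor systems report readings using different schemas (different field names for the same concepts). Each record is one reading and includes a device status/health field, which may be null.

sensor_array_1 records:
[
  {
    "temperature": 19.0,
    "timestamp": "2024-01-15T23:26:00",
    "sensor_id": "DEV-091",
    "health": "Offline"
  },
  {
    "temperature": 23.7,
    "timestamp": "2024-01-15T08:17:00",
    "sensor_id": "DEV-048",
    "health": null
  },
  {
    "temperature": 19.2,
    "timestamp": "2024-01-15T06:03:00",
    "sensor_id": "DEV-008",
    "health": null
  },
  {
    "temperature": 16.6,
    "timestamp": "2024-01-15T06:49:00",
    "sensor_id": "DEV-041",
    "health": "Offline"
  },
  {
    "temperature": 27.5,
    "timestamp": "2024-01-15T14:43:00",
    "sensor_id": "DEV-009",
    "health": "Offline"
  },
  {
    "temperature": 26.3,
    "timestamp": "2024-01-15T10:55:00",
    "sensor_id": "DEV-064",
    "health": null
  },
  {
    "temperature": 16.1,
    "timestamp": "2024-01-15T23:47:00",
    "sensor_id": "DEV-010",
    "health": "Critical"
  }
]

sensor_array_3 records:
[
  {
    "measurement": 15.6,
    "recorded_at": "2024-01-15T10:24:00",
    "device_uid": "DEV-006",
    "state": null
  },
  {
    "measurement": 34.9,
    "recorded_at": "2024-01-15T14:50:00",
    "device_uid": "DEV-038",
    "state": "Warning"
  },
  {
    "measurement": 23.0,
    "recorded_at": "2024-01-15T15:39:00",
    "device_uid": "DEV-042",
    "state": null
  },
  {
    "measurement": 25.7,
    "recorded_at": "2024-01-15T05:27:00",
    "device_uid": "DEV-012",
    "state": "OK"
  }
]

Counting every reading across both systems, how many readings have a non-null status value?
6

Schema mapping: "health" (sensor_array_1) = "state" (sensor_array_3) = status

Non-null in sensor_array_1: 4
Non-null in sensor_array_3: 2

Total non-null: 4 + 2 = 6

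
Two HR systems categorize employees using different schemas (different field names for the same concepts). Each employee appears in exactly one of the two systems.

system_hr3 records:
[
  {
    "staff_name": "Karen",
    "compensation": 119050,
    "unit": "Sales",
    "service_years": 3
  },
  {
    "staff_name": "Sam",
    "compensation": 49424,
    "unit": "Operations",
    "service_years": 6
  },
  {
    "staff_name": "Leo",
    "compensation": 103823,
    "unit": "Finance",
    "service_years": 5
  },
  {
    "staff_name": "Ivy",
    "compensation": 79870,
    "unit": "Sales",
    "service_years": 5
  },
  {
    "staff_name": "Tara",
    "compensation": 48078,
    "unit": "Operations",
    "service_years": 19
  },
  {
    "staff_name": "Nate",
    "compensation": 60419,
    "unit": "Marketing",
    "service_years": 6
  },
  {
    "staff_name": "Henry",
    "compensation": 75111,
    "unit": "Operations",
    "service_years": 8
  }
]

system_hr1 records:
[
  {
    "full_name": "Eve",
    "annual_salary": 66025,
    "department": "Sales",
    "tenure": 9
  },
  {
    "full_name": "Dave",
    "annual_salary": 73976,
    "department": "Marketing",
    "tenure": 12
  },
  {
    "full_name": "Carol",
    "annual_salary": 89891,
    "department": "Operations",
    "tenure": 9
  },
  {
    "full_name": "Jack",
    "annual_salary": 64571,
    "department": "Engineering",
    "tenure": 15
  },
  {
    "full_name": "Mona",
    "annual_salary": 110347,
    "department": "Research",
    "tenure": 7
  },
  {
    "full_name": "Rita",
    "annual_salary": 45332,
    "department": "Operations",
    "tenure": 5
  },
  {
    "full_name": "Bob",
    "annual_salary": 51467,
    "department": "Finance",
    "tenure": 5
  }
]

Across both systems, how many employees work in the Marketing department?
2

Schema mapping: "unit" (system_hr3) = "department" (system_hr1) = department

Marketing employees in system_hr3: 1
Marketing employees in system_hr1: 1

Total in Marketing: 1 + 1 = 2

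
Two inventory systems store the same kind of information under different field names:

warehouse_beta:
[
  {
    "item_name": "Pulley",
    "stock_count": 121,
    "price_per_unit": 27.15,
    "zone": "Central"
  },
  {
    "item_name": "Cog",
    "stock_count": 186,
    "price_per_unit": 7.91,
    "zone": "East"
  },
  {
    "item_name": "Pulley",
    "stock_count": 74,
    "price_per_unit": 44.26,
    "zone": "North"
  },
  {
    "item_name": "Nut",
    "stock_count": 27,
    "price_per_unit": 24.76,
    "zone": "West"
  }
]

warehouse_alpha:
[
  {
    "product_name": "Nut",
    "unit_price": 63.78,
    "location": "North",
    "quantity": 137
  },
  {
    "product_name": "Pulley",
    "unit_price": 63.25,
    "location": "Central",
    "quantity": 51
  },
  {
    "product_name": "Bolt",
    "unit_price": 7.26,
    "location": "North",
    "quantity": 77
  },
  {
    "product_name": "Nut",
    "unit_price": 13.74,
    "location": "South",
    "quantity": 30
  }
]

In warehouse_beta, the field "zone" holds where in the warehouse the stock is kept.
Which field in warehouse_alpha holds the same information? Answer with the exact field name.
location

In warehouse_beta, "zone" holds where in the warehouse the stock is kept.
The fields in warehouse_alpha are: "product_name", "unit_price", "location", "quantity".
"location" is the match: the name refers to the same concept and its values are area labels (e.g. 'Central', 'North').
The other fields ("product_name", "unit_price", "quantity") hold different kinds of data.

So "zone" in warehouse_beta corresponds to "location" in warehouse_alpha.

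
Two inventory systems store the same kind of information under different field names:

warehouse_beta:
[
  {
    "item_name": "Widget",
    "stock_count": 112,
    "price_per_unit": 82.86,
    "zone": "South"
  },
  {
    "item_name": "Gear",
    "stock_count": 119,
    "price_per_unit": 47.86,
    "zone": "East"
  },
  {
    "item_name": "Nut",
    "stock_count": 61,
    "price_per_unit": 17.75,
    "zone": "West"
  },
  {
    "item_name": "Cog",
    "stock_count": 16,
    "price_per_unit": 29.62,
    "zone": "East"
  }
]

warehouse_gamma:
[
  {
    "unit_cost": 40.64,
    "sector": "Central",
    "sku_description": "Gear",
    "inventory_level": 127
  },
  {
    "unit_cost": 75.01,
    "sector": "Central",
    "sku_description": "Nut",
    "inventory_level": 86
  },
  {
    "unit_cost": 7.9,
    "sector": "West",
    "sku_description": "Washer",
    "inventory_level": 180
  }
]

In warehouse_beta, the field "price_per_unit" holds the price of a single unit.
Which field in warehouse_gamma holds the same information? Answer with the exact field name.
unit_cost

In warehouse_beta, "price_per_unit" holds the price of a single unit.
The fields in warehouse_gamma are: "unit_cost", "sector", "sku_description", "inventory_level".
"unit_cost" is the match: the name refers to the same concept and its values are decimal currency amounts (e.g. 40.64, 75.01).
The other fields ("sector", "sku_description", "inventory_level") hold different kinds of data.

So "price_per_unit" in warehouse_beta corresponds to "unit_cost" in warehouse_gamma.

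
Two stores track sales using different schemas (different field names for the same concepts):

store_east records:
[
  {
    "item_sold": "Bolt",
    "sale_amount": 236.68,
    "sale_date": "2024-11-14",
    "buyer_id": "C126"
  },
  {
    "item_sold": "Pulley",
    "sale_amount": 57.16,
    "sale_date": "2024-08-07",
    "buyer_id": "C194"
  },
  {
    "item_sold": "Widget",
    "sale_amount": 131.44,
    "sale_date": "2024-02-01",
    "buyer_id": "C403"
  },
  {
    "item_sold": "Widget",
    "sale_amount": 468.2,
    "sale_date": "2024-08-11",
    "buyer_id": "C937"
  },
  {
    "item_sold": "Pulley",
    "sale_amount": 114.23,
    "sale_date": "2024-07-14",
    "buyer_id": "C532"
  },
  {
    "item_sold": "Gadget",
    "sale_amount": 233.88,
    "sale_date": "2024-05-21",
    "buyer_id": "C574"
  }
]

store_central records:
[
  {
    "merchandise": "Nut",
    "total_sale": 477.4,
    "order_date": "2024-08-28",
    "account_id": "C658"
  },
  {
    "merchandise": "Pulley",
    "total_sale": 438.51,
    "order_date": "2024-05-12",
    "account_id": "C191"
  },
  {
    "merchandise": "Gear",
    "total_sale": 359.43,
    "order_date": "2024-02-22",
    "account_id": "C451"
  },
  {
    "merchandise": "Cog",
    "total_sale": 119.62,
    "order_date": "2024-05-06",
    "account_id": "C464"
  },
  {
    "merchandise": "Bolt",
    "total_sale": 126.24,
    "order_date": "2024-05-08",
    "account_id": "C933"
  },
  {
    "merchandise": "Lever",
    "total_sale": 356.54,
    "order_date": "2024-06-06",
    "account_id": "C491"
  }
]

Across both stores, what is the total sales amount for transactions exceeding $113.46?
3062.17

Schema mapping: "sale_amount" (store_east) = "total_sale" (store_central) = sale amount

Sum of sales > $113.46 in store_east: 1184.43
Sum of sales > $113.46 in store_central: 1877.74

Total: 1184.43 + 1877.74 = 3062.17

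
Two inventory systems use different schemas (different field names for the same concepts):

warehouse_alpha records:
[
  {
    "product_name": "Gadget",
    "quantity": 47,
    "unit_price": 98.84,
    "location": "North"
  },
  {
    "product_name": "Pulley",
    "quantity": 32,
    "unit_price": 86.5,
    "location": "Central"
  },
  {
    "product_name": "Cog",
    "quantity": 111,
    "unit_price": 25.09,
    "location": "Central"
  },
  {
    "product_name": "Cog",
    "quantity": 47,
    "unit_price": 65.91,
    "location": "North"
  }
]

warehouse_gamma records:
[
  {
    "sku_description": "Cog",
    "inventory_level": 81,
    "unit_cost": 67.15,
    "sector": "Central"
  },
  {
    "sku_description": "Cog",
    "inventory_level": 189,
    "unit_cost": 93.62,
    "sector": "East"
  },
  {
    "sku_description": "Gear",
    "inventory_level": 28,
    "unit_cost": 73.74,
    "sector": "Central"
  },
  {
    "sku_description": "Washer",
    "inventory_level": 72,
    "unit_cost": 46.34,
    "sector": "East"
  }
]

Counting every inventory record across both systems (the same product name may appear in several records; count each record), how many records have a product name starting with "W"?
1

Schema mapping: "product_name" (warehouse_alpha) = "sku_description" (warehouse_gamma) = product name

Records with product name starting with "W" in warehouse_alpha: 0
Records with product name starting with "W" in warehouse_gamma: 1

Total: 0 + 1 = 1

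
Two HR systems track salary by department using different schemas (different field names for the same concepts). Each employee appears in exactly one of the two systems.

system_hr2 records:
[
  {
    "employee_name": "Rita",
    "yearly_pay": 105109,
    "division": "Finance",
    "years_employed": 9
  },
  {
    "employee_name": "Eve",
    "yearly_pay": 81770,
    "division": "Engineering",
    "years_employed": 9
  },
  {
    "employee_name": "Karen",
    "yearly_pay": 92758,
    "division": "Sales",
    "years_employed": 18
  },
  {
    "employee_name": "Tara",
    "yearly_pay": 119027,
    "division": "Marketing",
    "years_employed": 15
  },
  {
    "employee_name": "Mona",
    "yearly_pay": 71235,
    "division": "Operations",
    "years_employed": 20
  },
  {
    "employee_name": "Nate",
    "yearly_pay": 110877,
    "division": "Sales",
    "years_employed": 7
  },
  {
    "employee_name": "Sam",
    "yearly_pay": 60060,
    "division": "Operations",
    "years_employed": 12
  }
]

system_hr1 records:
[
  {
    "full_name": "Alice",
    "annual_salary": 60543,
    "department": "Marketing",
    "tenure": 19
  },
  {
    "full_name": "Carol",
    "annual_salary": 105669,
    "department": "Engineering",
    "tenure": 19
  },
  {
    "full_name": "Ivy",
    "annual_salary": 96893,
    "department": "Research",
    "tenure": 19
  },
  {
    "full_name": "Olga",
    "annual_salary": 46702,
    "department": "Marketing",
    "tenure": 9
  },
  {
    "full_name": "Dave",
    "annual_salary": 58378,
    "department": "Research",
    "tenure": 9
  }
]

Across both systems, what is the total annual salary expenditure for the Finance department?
105109

Schema mappings:
- "division" (system_hr2) = "department" (system_hr1) = department
- "yearly_pay" (system_hr2) = "annual_salary" (system_hr1) = salary

Finance salaries from system_hr2: 105109
Finance salaries from system_hr1: 0

Total: 105109 + 0 = 105109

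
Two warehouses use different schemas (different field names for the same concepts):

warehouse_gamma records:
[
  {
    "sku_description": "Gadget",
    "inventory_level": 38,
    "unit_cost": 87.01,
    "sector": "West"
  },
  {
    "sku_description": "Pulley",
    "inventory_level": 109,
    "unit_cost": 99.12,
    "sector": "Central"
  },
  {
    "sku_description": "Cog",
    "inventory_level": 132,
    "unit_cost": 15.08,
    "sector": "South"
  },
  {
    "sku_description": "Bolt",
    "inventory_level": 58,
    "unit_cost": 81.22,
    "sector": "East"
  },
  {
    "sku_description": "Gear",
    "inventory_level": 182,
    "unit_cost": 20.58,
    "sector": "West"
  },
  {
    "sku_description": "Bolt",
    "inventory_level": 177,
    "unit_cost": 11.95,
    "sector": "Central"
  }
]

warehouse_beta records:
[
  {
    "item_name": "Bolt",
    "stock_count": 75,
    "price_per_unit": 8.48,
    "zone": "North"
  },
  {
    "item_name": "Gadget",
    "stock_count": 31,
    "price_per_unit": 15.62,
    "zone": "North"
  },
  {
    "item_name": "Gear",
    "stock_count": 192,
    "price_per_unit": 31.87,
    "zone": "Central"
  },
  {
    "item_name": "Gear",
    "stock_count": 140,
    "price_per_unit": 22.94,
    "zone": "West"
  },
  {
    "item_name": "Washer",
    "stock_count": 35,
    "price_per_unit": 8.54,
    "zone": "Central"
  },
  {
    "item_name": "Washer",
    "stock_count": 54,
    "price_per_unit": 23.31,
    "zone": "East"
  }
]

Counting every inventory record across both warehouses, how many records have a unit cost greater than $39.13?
3

Schema mapping: "unit_cost" (warehouse_gamma) = "price_per_unit" (warehouse_beta) = unit cost

Records > $39.13 in warehouse_gamma: 3
Records > $39.13 in warehouse_beta: 0

Total count: 3 + 0 = 3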